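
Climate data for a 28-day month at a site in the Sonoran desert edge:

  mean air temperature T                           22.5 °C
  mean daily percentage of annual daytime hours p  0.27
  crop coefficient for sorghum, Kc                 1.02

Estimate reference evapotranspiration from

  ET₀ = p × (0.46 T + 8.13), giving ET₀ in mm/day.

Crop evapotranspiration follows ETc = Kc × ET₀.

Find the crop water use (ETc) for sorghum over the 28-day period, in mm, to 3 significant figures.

ET₀ = 0.27 × (0.46 × 22.5 + 8.13) = 0.27 × 18.480 = 4.9896 mm/d
ETc = Kc × ET₀ = 1.02 × 4.9896 = 5.0894 mm/d
Over 28 days: 5.0894 × 28 = 142.503 mm

143 mm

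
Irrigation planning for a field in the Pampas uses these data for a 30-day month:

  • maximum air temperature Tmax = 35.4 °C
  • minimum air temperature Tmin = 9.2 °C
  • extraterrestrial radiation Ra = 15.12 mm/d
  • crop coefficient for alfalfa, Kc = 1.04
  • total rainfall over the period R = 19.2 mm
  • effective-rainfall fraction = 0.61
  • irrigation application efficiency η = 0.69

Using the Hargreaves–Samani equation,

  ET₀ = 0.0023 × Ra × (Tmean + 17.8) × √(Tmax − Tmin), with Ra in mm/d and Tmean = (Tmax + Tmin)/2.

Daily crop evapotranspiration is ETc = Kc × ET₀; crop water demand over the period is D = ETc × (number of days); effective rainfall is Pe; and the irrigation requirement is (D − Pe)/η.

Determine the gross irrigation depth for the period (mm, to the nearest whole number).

Tmean = (35.4 + 9.2)/2 = 22.30 °C
ET₀ = 0.0023 × 15.12 × (22.30 + 17.8) × √26.2 = 0.0023 × 15.12 × 40.10 × 5.1186 = 7.1380 mm/d
ETc = Kc × ET₀ = 1.04 × 7.1380 = 7.4235 mm/d
Crop demand D = ETc × 30 d = 7.4235 × 30 = 222.705 mm
Pe = 0.61 × 19.2 = 11.712 mm
D − Pe = 222.705 − 11.712 = 210.993 mm
Gross irrigation = 210.993 / 0.69 = 305.787 mm

306 mm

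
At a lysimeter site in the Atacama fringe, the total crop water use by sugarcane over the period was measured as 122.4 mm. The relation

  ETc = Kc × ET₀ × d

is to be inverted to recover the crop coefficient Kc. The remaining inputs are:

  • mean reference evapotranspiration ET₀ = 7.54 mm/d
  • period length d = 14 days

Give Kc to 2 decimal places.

1.16

ETc = Kc × ET₀ × d  ⇒  Kc = ETc / (ET₀ × d)
Kc = 122.4 / (7.54 × 14) = 122.4 / 105.56 = 1.1595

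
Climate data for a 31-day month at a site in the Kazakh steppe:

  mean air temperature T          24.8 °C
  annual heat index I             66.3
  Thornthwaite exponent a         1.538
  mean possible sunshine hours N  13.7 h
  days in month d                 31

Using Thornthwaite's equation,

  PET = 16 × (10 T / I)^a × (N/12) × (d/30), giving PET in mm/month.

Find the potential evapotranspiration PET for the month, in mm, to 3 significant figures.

10T/I = 10 × 24.8 / 66.3 = 3.7406
(10T/I)^a = 3.7406^1.538 = 7.6065
Uncorrected PET = 16 × 7.6065 = 121.704 mm
Correction = (N/12)(d/30) = (13.7/12)(31/30) = 1.1797
PET = 121.704 × 1.1797 = 143.574 mm/month

144 mm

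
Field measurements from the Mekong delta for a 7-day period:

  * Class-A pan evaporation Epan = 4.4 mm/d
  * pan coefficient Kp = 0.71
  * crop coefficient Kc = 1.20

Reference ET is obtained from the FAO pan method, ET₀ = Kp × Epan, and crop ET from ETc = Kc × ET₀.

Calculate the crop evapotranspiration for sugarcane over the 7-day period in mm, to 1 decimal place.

26.2 mm

ET₀ = 0.71 × 4.4 = 3.1240 mm/d
ETc = Kc × ET₀ = 1.20 × 3.1240 = 3.7488 mm/d
Over 7 days: 3.7488 × 7 = 26.242 mm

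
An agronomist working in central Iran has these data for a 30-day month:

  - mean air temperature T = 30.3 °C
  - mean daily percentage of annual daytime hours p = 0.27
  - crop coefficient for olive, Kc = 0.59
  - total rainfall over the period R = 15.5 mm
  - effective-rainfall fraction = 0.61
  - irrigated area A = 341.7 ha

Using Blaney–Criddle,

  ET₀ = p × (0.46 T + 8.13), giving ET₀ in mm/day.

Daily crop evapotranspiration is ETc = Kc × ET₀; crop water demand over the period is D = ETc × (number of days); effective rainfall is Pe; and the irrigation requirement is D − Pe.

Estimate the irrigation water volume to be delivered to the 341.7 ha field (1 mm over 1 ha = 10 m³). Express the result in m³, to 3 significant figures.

ET₀ = 0.27 × (0.46 × 30.3 + 8.13) = 0.27 × 22.068 = 5.9584 mm/d
ETc = Kc × ET₀ = 0.59 × 5.9584 = 3.5155 mm/d
Crop demand D = ETc × 30 d = 3.5155 × 30 = 105.465 mm
Pe = 0.61 × 15.5 = 9.455 mm
D − Pe = 105.465 − 9.455 = 96.010 mm
Volume = 96.010 mm × 341.7 ha × 10 = 328066.2 m³

328000 m³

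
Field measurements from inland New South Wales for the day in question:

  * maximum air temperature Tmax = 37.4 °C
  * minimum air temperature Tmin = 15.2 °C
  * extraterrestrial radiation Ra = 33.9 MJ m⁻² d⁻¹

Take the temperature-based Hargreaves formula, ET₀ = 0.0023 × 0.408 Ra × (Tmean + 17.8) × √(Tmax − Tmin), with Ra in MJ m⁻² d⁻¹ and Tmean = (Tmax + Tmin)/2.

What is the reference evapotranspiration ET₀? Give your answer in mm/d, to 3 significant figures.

Tmean = (37.4 + 15.2)/2 = 26.30 °C
0.408 Ra = 0.408 × 33.9 = 13.8312 mm/d equivalent
ET₀ = 0.0023 × 13.8312 × (26.30 + 17.8) × √22.2 = 0.0023 × 13.8312 × 44.10 × 4.7117 = 6.6100 mm/d

6.61 mm/d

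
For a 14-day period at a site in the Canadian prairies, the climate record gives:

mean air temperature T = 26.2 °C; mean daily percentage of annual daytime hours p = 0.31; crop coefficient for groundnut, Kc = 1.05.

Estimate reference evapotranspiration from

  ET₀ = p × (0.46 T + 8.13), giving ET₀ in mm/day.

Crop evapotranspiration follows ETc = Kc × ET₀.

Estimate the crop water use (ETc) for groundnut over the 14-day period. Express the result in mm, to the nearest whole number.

92 mm

ET₀ = 0.31 × (0.46 × 26.2 + 8.13) = 0.31 × 20.182 = 6.2564 mm/d
ETc = Kc × ET₀ = 1.05 × 6.2564 = 6.5692 mm/d
Over 14 days: 6.5692 × 14 = 91.969 mm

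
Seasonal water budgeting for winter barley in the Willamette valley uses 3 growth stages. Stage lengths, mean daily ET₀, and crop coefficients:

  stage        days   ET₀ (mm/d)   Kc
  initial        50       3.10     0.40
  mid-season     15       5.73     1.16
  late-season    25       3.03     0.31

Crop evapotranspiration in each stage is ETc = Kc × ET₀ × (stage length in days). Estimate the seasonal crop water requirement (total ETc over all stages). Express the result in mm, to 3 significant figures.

185 mm

initial: 0.40 × 3.10 × 50 = 62.00 mm
mid-season: 1.16 × 5.73 × 15 = 99.70 mm
late-season: 0.31 × 3.03 × 25 = 23.48 mm
Seasonal total = 185.18 mm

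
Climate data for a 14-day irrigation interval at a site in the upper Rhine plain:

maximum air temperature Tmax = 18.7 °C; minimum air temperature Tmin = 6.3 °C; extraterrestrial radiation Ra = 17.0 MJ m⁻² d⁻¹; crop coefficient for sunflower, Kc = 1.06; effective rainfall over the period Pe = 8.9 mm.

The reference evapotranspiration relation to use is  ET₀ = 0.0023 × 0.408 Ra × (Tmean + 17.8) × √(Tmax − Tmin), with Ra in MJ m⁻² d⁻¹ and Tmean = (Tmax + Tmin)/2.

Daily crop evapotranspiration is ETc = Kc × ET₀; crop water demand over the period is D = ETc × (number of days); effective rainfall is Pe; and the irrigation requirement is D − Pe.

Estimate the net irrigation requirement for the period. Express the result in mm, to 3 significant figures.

16.4 mm

Tmean = (18.7 + 6.3)/2 = 12.50 °C
0.408 Ra = 0.408 × 17.0 = 6.9360 mm/d equivalent
ET₀ = 0.0023 × 6.9360 × (12.50 + 17.8) × √12.4 = 0.0023 × 6.9360 × 30.30 × 3.5214 = 1.7021 mm/d
ETc = Kc × ET₀ = 1.06 × 1.7021 = 1.8042 mm/d
Crop demand D = ETc × 14 d = 1.8042 × 14 = 25.259 mm
D − Pe = 25.259 − 8.9 = 16.359 mm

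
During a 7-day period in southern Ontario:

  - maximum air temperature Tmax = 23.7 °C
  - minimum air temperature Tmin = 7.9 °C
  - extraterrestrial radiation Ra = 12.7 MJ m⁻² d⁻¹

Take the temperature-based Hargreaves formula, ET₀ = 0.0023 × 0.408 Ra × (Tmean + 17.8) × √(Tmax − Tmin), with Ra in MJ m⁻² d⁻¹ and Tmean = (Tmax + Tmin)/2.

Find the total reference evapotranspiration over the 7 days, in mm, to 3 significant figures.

Tmean = (23.7 + 7.9)/2 = 15.80 °C
0.408 Ra = 0.408 × 12.7 = 5.1816 mm/d equivalent
ET₀ = 0.0023 × 5.1816 × (15.80 + 17.8) × √15.8 = 0.0023 × 5.1816 × 33.60 × 3.9749 = 1.5917 mm/d
Over 7 days: 1.5917 × 7 = 11.142 mm

11.1 mm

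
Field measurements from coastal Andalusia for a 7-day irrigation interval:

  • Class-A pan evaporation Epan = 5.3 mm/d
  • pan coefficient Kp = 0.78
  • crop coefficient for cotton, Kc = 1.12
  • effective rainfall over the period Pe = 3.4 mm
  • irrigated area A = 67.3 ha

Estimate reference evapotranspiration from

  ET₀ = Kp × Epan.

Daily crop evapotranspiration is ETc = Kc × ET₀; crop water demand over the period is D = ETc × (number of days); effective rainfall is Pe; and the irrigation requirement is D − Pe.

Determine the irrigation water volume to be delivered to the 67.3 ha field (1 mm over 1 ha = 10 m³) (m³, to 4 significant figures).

19520 m³

ET₀ = 0.78 × 5.3 = 4.1340 mm/d
ETc = Kc × ET₀ = 1.12 × 4.1340 = 4.6301 mm/d
Crop demand D = ETc × 7 d = 4.6301 × 7 = 32.411 mm
D − Pe = 32.411 − 3.4 = 29.011 mm
Volume = 29.011 mm × 67.3 ha × 10 = 19524.4 m³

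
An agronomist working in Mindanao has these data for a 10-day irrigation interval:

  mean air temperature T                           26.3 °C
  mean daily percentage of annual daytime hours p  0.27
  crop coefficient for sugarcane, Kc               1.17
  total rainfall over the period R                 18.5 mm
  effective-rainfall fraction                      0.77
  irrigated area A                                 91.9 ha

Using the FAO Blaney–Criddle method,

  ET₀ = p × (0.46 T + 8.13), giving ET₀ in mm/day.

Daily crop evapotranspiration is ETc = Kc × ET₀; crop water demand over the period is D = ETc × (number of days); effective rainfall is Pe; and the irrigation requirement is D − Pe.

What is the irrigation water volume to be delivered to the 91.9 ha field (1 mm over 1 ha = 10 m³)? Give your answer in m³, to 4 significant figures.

ET₀ = 0.27 × (0.46 × 26.3 + 8.13) = 0.27 × 20.228 = 5.4616 mm/d
ETc = Kc × ET₀ = 1.17 × 5.4616 = 6.3901 mm/d
Crop demand D = ETc × 10 d = 6.3901 × 10 = 63.901 mm
Pe = 0.77 × 18.5 = 14.245 mm
D − Pe = 63.901 − 14.245 = 49.656 mm
Volume = 49.656 mm × 91.9 ha × 10 = 45633.9 m³

45630 m³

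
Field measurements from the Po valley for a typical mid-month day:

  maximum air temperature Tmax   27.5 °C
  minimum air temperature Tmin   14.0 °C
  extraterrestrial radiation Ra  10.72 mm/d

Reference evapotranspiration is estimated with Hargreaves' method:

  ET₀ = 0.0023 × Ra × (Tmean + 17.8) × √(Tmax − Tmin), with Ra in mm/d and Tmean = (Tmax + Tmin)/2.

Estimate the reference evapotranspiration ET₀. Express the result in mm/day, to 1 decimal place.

3.5 mm/day

Tmean = (27.5 + 14.0)/2 = 20.75 °C
ET₀ = 0.0023 × 10.72 × (20.75 + 17.8) × √13.5 = 0.0023 × 10.72 × 38.55 × 3.6742 = 3.4923 mm/d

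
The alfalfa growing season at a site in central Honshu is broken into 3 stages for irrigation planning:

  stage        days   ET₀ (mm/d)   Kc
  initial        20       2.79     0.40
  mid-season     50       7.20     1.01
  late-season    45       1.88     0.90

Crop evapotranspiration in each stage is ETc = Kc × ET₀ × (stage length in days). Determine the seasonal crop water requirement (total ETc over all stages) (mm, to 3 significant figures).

initial: 0.40 × 2.79 × 20 = 22.32 mm
mid-season: 1.01 × 7.20 × 50 = 363.60 mm
late-season: 0.90 × 1.88 × 45 = 76.14 mm
Seasonal total = 462.06 mm

462 mm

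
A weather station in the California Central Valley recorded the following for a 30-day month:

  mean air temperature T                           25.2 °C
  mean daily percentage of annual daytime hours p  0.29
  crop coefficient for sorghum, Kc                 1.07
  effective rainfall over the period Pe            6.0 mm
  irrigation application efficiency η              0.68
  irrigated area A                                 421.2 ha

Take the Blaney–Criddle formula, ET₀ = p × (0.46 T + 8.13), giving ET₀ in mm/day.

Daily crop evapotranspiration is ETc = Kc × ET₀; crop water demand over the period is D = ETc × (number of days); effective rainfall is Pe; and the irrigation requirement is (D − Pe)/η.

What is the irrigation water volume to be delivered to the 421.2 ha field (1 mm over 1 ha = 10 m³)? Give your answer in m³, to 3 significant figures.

ET₀ = 0.29 × (0.46 × 25.2 + 8.13) = 0.29 × 19.722 = 5.7194 mm/d
ETc = Kc × ET₀ = 1.07 × 5.7194 = 6.1198 mm/d
Crop demand D = ETc × 30 d = 6.1198 × 30 = 183.594 mm
D − Pe = 183.594 − 6.0 = 177.594 mm
Gross irrigation = 177.594 / 0.68 = 261.168 mm
Volume = 261.168 mm × 421.2 ha × 10 = 1100039.6 m³

1100000 m³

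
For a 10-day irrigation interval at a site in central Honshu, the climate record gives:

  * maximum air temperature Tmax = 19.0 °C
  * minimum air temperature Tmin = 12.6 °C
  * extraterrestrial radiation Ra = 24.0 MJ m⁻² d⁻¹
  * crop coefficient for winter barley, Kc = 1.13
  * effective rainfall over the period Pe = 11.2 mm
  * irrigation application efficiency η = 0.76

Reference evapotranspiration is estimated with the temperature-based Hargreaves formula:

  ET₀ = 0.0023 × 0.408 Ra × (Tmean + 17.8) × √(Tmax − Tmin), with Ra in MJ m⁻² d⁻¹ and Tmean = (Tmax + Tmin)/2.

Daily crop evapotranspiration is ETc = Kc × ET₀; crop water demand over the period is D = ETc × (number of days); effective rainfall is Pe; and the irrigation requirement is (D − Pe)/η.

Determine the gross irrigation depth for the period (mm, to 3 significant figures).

13.7 mm

Tmean = (19.0 + 12.6)/2 = 15.80 °C
0.408 Ra = 0.408 × 24.0 = 9.7920 mm/d equivalent
ET₀ = 0.0023 × 9.7920 × (15.80 + 17.8) × √6.4 = 0.0023 × 9.7920 × 33.60 × 2.5298 = 1.9144 mm/d
ETc = Kc × ET₀ = 1.13 × 1.9144 = 2.1633 mm/d
Crop demand D = ETc × 10 d = 2.1633 × 10 = 21.633 mm
D − Pe = 21.633 − 11.2 = 10.433 mm
Gross irrigation = 10.433 / 0.76 = 13.728 mm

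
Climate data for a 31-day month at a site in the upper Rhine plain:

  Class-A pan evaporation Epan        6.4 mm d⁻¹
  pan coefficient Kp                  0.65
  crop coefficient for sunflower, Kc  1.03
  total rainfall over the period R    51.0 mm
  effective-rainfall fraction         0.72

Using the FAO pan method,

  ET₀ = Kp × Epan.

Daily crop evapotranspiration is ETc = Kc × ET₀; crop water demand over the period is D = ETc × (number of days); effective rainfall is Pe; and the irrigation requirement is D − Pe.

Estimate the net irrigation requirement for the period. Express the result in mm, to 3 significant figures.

ET₀ = 0.65 × 6.4 = 4.1600 mm/d
ETc = Kc × ET₀ = 1.03 × 4.1600 = 4.2848 mm/d
Crop demand D = ETc × 31 d = 4.2848 × 31 = 132.829 mm
Pe = 0.72 × 51.0 = 36.720 mm
D − Pe = 132.829 − 36.720 = 96.109 mm

96.1 mm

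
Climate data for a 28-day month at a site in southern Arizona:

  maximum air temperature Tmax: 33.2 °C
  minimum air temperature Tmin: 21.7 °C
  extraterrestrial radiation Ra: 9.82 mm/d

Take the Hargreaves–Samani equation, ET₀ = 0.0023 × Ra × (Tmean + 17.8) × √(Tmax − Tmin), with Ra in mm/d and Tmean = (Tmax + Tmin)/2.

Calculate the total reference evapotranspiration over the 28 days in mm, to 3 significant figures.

97.0 mm

Tmean = (33.2 + 21.7)/2 = 27.45 °C
ET₀ = 0.0023 × 9.82 × (27.45 + 17.8) × √11.5 = 0.0023 × 9.82 × 45.25 × 3.3912 = 3.4659 mm/d
Over 28 days: 3.4659 × 28 = 97.045 mm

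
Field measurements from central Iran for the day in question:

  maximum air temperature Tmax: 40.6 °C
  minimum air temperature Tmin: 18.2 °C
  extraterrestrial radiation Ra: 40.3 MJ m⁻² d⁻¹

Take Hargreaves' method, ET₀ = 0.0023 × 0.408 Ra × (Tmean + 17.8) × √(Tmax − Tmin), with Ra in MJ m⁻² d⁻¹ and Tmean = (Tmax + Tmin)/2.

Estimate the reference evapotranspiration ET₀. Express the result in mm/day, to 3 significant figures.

8.45 mm/day

Tmean = (40.6 + 18.2)/2 = 29.40 °C
0.408 Ra = 0.408 × 40.3 = 16.4424 mm/d equivalent
ET₀ = 0.0023 × 16.4424 × (29.40 + 17.8) × √22.4 = 0.0023 × 16.4424 × 47.20 × 4.7329 = 8.4482 mm/d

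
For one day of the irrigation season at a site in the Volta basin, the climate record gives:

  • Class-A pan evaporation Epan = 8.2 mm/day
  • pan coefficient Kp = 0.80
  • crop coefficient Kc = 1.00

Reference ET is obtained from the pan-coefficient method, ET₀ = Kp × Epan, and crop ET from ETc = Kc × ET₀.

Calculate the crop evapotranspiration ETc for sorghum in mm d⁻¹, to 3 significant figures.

ET₀ = 0.80 × 8.2 = 6.5600 mm/d
ETc = Kc × ET₀ = 1.00 × 6.5600 = 6.5600 mm/d

6.56 mm d⁻¹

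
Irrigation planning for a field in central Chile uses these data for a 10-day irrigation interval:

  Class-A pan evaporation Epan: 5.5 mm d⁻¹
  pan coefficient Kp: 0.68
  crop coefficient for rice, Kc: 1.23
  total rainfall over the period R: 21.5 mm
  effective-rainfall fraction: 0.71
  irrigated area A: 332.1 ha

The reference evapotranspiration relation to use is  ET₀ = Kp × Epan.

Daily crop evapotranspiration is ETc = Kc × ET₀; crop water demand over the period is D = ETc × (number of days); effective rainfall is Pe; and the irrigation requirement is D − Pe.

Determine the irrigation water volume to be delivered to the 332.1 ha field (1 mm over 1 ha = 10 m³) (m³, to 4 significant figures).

ET₀ = 0.68 × 5.5 = 3.7400 mm/d
ETc = Kc × ET₀ = 1.23 × 3.7400 = 4.6002 mm/d
Crop demand D = ETc × 10 d = 4.6002 × 10 = 46.002 mm
Pe = 0.71 × 21.5 = 15.265 mm
D − Pe = 46.002 − 15.265 = 30.737 mm
Volume = 30.737 mm × 332.1 ha × 10 = 102077.6 m³

102100 m³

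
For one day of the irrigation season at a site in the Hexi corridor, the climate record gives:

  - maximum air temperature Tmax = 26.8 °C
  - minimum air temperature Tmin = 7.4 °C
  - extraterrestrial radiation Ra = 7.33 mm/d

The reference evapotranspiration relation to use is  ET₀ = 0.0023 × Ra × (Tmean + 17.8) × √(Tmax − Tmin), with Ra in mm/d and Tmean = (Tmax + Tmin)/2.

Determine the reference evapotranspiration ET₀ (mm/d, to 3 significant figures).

Tmean = (26.8 + 7.4)/2 = 17.10 °C
ET₀ = 0.0023 × 7.33 × (17.10 + 17.8) × √19.4 = 0.0023 × 7.33 × 34.90 × 4.4045 = 2.5915 mm/d

2.59 mm/d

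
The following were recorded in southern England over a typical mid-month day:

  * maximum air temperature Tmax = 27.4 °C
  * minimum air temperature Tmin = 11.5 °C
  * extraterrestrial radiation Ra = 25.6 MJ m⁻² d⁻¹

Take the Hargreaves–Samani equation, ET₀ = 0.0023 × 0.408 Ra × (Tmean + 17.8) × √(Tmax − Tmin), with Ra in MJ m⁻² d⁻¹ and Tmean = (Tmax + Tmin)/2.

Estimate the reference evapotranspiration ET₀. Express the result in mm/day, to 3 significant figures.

Tmean = (27.4 + 11.5)/2 = 19.45 °C
0.408 Ra = 0.408 × 25.6 = 10.4448 mm/d equivalent
ET₀ = 0.0023 × 10.4448 × (19.45 + 17.8) × √15.9 = 0.0023 × 10.4448 × 37.25 × 3.9875 = 3.5682 mm/d

3.57 mm/day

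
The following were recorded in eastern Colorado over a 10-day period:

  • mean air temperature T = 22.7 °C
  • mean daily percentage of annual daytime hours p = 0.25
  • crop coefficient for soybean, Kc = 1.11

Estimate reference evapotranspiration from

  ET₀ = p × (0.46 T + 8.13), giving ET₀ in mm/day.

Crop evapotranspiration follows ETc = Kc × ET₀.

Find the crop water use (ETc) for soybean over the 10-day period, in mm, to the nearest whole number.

52 mm

ET₀ = 0.25 × (0.46 × 22.7 + 8.13) = 0.25 × 18.572 = 4.6430 mm/d
ETc = Kc × ET₀ = 1.11 × 4.6430 = 5.1537 mm/d
Over 10 days: 5.1537 × 10 = 51.537 mm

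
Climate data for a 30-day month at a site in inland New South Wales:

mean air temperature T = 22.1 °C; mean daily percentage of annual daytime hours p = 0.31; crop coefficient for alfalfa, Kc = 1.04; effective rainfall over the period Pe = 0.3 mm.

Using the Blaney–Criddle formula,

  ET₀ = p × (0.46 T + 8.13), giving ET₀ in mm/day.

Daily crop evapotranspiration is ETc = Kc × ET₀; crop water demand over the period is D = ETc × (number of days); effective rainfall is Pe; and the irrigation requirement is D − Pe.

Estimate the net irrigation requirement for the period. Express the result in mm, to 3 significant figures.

ET₀ = 0.31 × (0.46 × 22.1 + 8.13) = 0.31 × 18.296 = 5.6718 mm/d
ETc = Kc × ET₀ = 1.04 × 5.6718 = 5.8987 mm/d
Crop demand D = ETc × 30 d = 5.8987 × 30 = 176.961 mm
D − Pe = 176.961 − 0.3 = 176.661 mm

177 mm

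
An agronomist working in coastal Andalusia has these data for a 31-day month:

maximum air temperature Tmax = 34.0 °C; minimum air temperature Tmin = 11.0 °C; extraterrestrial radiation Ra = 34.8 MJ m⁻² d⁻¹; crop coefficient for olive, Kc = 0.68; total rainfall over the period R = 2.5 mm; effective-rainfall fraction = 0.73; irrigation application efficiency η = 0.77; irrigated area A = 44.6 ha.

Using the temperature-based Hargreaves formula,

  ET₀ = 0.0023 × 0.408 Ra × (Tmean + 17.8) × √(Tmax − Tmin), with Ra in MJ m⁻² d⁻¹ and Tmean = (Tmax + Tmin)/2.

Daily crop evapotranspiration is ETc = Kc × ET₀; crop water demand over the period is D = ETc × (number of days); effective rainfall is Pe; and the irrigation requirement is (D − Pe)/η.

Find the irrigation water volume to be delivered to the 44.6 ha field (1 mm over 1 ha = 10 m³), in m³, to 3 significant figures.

Tmean = (34.0 + 11.0)/2 = 22.50 °C
0.408 Ra = 0.408 × 34.8 = 14.1984 mm/d equivalent
ET₀ = 0.0023 × 14.1984 × (22.50 + 17.8) × √23.0 = 0.0023 × 14.1984 × 40.30 × 4.7958 = 6.3115 mm/d
ETc = Kc × ET₀ = 0.68 × 6.3115 = 4.2918 mm/d
Crop demand D = ETc × 31 d = 4.2918 × 31 = 133.046 mm
Pe = 0.73 × 2.5 = 1.825 mm
D − Pe = 133.046 − 1.825 = 131.221 mm
Gross irrigation = 131.221 / 0.77 = 170.417 mm
Volume = 170.417 mm × 44.6 ha × 10 = 76006.0 m³

76000 m³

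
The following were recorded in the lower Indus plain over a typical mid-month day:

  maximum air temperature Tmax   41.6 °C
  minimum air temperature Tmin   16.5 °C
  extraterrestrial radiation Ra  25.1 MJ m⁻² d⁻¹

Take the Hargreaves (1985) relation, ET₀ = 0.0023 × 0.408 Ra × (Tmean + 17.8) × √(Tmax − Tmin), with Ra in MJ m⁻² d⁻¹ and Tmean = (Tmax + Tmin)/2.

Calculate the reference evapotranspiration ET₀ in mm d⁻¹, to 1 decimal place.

5.5 mm d⁻¹

Tmean = (41.6 + 16.5)/2 = 29.05 °C
0.408 Ra = 0.408 × 25.1 = 10.2408 mm/d equivalent
ET₀ = 0.0023 × 10.2408 × (29.05 + 17.8) × √25.1 = 0.0023 × 10.2408 × 46.85 × 5.0100 = 5.5285 mm/d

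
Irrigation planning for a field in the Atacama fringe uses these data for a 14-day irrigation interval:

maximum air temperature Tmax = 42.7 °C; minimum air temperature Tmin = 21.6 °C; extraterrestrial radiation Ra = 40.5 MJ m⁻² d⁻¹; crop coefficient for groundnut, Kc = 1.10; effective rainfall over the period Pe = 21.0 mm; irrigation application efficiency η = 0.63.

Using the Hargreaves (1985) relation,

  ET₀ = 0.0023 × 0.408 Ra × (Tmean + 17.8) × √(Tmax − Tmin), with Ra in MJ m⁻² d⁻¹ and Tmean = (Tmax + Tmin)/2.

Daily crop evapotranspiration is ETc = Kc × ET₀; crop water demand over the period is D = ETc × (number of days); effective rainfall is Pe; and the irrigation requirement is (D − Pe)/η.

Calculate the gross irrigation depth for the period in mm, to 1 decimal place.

179.8 mm

Tmean = (42.7 + 21.6)/2 = 32.15 °C
0.408 Ra = 0.408 × 40.5 = 16.5240 mm/d equivalent
ET₀ = 0.0023 × 16.5240 × (32.15 + 17.8) × √21.1 = 0.0023 × 16.5240 × 49.95 × 4.5935 = 8.7201 mm/d
ETc = Kc × ET₀ = 1.10 × 8.7201 = 9.5921 mm/d
Crop demand D = ETc × 14 d = 9.5921 × 14 = 134.289 mm
D − Pe = 134.289 − 21.0 = 113.289 mm
Gross irrigation = 113.289 / 0.63 = 179.824 mm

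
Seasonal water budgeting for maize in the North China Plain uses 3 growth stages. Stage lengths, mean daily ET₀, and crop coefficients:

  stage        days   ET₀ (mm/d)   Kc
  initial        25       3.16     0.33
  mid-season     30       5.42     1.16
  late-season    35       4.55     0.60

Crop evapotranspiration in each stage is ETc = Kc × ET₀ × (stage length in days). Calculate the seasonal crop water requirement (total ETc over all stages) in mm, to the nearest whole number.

initial: 0.33 × 3.16 × 25 = 26.07 mm
mid-season: 1.16 × 5.42 × 30 = 188.62 mm
late-season: 0.60 × 4.55 × 35 = 95.55 mm
Seasonal total = 310.24 mm

310 mm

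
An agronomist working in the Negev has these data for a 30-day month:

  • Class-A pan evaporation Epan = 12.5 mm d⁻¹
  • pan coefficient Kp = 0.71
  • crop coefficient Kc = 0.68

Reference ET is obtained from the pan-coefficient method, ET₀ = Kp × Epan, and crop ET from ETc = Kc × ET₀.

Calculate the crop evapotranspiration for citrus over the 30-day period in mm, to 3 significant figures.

ET₀ = 0.71 × 12.5 = 8.8750 mm/d
ETc = Kc × ET₀ = 0.68 × 8.8750 = 6.0350 mm/d
Over 30 days: 6.0350 × 30 = 181.050 mm

181 mm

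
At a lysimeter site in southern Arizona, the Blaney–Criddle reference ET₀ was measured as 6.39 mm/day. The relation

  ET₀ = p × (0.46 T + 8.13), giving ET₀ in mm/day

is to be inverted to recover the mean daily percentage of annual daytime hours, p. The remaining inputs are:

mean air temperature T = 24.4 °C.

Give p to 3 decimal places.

0.330

p = ET₀ / (0.46 T + 8.13) = 6.39 / (0.46 × 24.4 + 8.13) = 6.39 / 19.354 = 0.3302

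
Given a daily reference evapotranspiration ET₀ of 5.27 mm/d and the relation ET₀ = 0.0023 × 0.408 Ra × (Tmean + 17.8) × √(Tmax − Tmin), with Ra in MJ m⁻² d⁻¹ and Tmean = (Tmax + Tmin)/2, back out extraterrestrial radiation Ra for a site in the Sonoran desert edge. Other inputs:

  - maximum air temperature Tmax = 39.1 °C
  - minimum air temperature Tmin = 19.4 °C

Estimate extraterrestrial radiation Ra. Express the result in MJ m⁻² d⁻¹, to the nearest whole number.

Tmean = (39.1+19.4)/2 = 29.25 °C; ΔT = 19.7
Ra = ET₀ / [0.0023 × 0.408 × (Tmean+17.8) × √ΔT]
   = 5.27 / (0.0023 × 0.408 × 47.05 × 4.4385) = 26.892 MJ m⁻² d⁻¹

27 MJ m⁻² d⁻¹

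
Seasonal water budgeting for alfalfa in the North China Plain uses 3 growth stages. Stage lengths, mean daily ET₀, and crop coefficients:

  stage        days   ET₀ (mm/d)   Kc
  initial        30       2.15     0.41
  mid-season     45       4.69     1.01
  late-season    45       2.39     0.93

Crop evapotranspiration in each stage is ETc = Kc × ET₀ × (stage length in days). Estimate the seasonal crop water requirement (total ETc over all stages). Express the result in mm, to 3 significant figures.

340 mm

initial: 0.41 × 2.15 × 30 = 26.45 mm
mid-season: 1.01 × 4.69 × 45 = 213.16 mm
late-season: 0.93 × 2.39 × 45 = 100.02 mm
Seasonal total = 339.63 mm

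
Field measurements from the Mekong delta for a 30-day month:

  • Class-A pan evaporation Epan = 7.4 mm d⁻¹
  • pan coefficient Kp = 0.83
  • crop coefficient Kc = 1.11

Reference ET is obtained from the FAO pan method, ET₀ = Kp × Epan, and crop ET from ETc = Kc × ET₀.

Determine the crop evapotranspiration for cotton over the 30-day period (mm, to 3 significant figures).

ET₀ = 0.83 × 7.4 = 6.1420 mm/d
ETc = Kc × ET₀ = 1.11 × 6.1420 = 6.8176 mm/d
Over 30 days: 6.8176 × 30 = 204.528 mm

205 mm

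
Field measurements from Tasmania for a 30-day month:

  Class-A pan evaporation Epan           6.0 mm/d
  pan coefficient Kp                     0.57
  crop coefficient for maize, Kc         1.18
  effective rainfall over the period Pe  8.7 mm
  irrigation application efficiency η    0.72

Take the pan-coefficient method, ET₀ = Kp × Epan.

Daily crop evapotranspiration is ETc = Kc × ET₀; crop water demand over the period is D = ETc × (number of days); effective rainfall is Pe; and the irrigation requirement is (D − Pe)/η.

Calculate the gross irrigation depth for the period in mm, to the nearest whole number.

ET₀ = 0.57 × 6.0 = 3.4200 mm/d
ETc = Kc × ET₀ = 1.18 × 3.4200 = 4.0356 mm/d
Crop demand D = ETc × 30 d = 4.0356 × 30 = 121.068 mm
D − Pe = 121.068 − 8.7 = 112.368 mm
Gross irrigation = 112.368 / 0.72 = 156.067 mm

156 mm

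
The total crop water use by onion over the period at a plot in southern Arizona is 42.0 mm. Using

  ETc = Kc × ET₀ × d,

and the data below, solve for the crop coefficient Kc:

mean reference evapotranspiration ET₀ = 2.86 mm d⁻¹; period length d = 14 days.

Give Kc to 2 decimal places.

ETc = Kc × ET₀ × d  ⇒  Kc = ETc / (ET₀ × d)
Kc = 42.0 / (2.86 × 14) = 42.0 / 40.04 = 1.0490

1.05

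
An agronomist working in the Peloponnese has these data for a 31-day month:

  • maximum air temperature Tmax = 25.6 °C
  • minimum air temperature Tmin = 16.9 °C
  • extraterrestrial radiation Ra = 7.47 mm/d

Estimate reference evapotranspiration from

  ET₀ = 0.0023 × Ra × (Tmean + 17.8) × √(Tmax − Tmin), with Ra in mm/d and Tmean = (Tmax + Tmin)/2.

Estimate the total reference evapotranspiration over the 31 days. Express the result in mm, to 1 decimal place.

Tmean = (25.6 + 16.9)/2 = 21.25 °C
ET₀ = 0.0023 × 7.47 × (21.25 + 17.8) × √8.7 = 0.0023 × 7.47 × 39.05 × 2.9496 = 1.9789 mm/d
Over 31 days: 1.9789 × 31 = 61.346 mm

61.3 mm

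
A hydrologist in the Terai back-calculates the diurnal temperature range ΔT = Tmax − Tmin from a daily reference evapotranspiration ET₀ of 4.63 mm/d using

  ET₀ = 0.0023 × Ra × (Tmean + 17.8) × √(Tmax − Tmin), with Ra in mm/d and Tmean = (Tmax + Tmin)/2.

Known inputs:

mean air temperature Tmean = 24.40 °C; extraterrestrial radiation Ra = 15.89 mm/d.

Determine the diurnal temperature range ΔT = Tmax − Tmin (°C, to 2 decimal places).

9.01 °C

√ΔT = ET₀ / [0.0023 × Ra × (Tmean+17.8)] = 4.63 / (0.0023 × 15.89 × 42.20) = 3.0020
ΔT = 3.0020² = 9.012 °C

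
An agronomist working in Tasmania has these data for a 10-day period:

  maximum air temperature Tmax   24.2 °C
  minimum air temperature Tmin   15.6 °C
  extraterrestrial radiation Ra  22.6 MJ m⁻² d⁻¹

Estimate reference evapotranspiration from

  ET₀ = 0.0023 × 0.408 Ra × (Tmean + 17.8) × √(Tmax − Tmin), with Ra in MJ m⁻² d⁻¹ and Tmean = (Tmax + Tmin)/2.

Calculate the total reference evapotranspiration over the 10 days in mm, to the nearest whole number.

23 mm

Tmean = (24.2 + 15.6)/2 = 19.90 °C
0.408 Ra = 0.408 × 22.6 = 9.2208 mm/d equivalent
ET₀ = 0.0023 × 9.2208 × (19.90 + 17.8) × √8.6 = 0.0023 × 9.2208 × 37.70 × 2.9326 = 2.3447 mm/d
Over 10 days: 2.3447 × 10 = 23.447 mm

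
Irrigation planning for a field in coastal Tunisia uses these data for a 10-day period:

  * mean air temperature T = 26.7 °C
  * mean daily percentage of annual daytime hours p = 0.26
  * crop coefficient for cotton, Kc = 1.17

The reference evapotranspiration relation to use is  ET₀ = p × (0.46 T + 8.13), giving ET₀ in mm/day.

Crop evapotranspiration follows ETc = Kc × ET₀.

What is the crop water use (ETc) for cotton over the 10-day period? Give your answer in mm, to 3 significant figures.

62.1 mm

ET₀ = 0.26 × (0.46 × 26.7 + 8.13) = 0.26 × 20.412 = 5.3071 mm/d
ETc = Kc × ET₀ = 1.17 × 5.3071 = 6.2093 mm/d
Over 10 days: 6.2093 × 10 = 62.093 mm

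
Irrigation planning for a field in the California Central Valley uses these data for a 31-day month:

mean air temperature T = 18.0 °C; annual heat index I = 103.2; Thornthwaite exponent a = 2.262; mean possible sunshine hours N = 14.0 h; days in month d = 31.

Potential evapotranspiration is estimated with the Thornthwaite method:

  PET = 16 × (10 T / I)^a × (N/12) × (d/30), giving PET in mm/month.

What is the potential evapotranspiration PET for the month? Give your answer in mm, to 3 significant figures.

10T/I = 10 × 18.0 / 103.2 = 1.7442
(10T/I)^a = 1.7442^2.262 = 3.5196
Uncorrected PET = 16 × 3.5196 = 56.314 mm
Correction = (N/12)(d/30) = (14.0/12)(31/30) = 1.2056
PET = 56.314 × 1.2056 = 67.892 mm/month

67.9 mm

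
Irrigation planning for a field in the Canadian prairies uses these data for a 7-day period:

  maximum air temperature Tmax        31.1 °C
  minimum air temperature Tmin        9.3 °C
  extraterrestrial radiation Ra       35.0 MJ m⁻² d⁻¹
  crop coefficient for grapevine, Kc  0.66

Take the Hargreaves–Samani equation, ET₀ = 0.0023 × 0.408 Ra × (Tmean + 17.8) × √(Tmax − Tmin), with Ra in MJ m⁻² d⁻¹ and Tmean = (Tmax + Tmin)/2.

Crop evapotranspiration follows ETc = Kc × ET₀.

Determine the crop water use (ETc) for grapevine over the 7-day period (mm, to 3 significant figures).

Tmean = (31.1 + 9.3)/2 = 20.20 °C
0.408 Ra = 0.408 × 35.0 = 14.2800 mm/d equivalent
ET₀ = 0.0023 × 14.2800 × (20.20 + 17.8) × √21.8 = 0.0023 × 14.2800 × 38.00 × 4.6690 = 5.8272 mm/d
ETc = Kc × ET₀ = 0.66 × 5.8272 = 3.8460 mm/d
Over 7 days: 3.8460 × 7 = 26.922 mm

26.9 mm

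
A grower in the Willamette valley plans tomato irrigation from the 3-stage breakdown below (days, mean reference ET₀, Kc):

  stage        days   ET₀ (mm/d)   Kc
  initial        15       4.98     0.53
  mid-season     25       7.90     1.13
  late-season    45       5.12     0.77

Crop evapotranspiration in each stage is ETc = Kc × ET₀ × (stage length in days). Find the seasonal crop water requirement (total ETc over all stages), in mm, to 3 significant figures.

440 mm

initial: 0.53 × 4.98 × 15 = 39.59 mm
mid-season: 1.13 × 7.90 × 25 = 223.18 mm
late-season: 0.77 × 5.12 × 45 = 177.41 mm
Seasonal total = 440.18 mm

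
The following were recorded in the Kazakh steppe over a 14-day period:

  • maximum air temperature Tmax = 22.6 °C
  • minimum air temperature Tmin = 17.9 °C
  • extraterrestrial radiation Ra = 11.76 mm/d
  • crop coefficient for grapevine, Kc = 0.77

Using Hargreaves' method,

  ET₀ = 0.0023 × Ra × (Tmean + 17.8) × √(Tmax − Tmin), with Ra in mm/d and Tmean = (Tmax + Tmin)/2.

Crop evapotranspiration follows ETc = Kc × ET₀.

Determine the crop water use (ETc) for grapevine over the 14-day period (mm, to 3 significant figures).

24.1 mm

Tmean = (22.6 + 17.9)/2 = 20.25 °C
ET₀ = 0.0023 × 11.76 × (20.25 + 17.8) × √4.7 = 0.0023 × 11.76 × 38.05 × 2.1679 = 2.2312 mm/d
ETc = Kc × ET₀ = 0.77 × 2.2312 = 1.7180 mm/d
Over 14 days: 1.7180 × 14 = 24.052 mm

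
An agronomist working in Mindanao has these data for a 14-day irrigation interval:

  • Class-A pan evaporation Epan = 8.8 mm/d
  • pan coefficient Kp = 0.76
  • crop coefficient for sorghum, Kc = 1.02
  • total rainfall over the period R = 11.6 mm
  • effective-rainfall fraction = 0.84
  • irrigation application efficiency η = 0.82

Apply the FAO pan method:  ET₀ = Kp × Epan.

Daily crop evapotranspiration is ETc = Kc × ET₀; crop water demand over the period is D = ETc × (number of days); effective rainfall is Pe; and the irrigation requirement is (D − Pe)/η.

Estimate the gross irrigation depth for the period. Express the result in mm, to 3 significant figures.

105 mm

ET₀ = 0.76 × 8.8 = 6.6880 mm/d
ETc = Kc × ET₀ = 1.02 × 6.6880 = 6.8218 mm/d
Crop demand D = ETc × 14 d = 6.8218 × 14 = 95.505 mm
Pe = 0.84 × 11.6 = 9.744 mm
D − Pe = 95.505 − 9.744 = 85.761 mm
Gross irrigation = 85.761 / 0.82 = 104.587 mm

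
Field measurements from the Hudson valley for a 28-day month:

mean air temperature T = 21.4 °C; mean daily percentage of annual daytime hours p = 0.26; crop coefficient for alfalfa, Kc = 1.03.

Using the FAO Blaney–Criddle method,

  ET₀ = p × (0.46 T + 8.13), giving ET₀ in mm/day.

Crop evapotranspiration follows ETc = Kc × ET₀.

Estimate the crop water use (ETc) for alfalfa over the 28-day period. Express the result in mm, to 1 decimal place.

ET₀ = 0.26 × (0.46 × 21.4 + 8.13) = 0.26 × 17.974 = 4.6732 mm/d
ETc = Kc × ET₀ = 1.03 × 4.6732 = 4.8134 mm/d
Over 28 days: 4.8134 × 28 = 134.775 mm

134.8 mm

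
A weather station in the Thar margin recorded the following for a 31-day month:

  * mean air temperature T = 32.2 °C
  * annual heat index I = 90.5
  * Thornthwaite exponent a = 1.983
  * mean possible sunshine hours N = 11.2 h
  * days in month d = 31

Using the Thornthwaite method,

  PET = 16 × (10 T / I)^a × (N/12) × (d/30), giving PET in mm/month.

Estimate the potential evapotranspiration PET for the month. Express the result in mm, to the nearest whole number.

191 mm

10T/I = 10 × 32.2 / 90.5 = 3.5580
(10T/I)^a = 3.5580^1.983 = 12.3891
Uncorrected PET = 16 × 12.3891 = 198.226 mm
Correction = (N/12)(d/30) = (11.2/12)(31/30) = 0.9644
PET = 198.226 × 0.9644 = 191.169 mm/month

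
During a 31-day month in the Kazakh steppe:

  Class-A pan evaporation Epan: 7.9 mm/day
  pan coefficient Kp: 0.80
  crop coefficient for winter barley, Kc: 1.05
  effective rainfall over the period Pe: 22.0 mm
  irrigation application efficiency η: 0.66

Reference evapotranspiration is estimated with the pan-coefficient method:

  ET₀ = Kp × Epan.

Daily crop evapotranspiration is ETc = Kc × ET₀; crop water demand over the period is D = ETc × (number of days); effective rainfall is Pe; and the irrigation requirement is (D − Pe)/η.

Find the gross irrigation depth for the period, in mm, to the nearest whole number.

ET₀ = 0.80 × 7.9 = 6.3200 mm/d
ETc = Kc × ET₀ = 1.05 × 6.3200 = 6.6360 mm/d
Crop demand D = ETc × 31 d = 6.6360 × 31 = 205.716 mm
D − Pe = 205.716 − 22.0 = 183.716 mm
Gross irrigation = 183.716 / 0.66 = 278.358 mm

278 mm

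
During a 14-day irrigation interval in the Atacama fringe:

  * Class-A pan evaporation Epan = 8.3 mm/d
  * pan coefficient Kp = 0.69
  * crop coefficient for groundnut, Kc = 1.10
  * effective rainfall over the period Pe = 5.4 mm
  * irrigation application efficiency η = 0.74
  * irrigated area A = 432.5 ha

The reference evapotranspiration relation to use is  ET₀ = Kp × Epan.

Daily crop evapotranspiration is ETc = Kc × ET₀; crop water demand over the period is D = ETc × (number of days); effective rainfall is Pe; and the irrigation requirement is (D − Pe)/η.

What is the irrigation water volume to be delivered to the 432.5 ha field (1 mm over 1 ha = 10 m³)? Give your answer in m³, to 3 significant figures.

ET₀ = 0.69 × 8.3 = 5.7270 mm/d
ETc = Kc × ET₀ = 1.10 × 5.7270 = 6.2997 mm/d
Crop demand D = ETc × 14 d = 6.2997 × 14 = 88.196 mm
D − Pe = 88.196 − 5.4 = 82.796 mm
Gross irrigation = 82.796 / 0.74 = 111.886 mm
Volume = 111.886 mm × 432.5 ha × 10 = 483907.0 m³

484000 m³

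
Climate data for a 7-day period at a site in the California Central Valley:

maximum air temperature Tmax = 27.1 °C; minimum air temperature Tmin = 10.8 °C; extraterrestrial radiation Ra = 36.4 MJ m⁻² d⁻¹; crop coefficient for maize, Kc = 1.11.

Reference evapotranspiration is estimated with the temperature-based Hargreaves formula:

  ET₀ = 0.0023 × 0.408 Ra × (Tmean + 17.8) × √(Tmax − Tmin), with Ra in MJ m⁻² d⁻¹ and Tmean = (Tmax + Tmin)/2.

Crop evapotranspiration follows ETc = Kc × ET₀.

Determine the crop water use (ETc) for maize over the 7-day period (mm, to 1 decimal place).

39.4 mm

Tmean = (27.1 + 10.8)/2 = 18.95 °C
0.408 Ra = 0.408 × 36.4 = 14.8512 mm/d equivalent
ET₀ = 0.0023 × 14.8512 × (18.95 + 17.8) × √16.3 = 0.0023 × 14.8512 × 36.75 × 4.0373 = 5.0680 mm/d
ETc = Kc × ET₀ = 1.11 × 5.0680 = 5.6255 mm/d
Over 7 days: 5.6255 × 7 = 39.379 mm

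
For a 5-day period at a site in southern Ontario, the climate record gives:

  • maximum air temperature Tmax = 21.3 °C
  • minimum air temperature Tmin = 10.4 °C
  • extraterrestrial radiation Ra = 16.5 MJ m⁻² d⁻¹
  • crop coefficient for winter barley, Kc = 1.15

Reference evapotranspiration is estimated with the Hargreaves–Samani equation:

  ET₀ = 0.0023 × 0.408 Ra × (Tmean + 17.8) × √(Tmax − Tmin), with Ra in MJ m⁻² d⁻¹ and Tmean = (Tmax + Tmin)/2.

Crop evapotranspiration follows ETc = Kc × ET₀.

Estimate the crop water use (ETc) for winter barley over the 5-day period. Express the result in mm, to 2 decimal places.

9.89 mm

Tmean = (21.3 + 10.4)/2 = 15.85 °C
0.408 Ra = 0.408 × 16.5 = 6.7320 mm/d equivalent
ET₀ = 0.0023 × 6.7320 × (15.85 + 17.8) × √10.9 = 0.0023 × 6.7320 × 33.65 × 3.3015 = 1.7202 mm/d
ETc = Kc × ET₀ = 1.15 × 1.7202 = 1.9782 mm/d
Over 5 days: 1.9782 × 5 = 9.891 mm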